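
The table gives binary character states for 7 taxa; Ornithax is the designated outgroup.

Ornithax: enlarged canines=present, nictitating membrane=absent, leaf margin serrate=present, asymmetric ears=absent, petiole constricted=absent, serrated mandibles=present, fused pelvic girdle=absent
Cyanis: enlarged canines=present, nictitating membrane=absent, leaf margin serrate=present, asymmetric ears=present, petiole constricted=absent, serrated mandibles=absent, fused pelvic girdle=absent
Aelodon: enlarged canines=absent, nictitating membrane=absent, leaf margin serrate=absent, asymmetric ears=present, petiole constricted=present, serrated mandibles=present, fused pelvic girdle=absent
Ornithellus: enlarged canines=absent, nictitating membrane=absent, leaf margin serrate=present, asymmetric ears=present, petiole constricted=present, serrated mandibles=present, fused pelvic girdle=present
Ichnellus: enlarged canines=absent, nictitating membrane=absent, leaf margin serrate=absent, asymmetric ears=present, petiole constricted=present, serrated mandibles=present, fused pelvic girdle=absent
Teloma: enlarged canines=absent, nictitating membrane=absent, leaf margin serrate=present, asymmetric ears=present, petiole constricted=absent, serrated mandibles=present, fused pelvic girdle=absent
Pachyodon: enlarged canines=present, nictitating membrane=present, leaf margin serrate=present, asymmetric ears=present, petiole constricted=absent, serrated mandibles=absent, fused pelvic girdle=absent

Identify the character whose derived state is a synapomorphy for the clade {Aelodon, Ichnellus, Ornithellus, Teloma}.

Character polarity is set by the outgroup: the derived state is whichever differs from the outgroup's state, so for enlarged canines, leaf margin serrate, serrated mandibles the derived state is 'absent', and for the remaining characters it is 'present'.
enlarged canines: derived state 'absent' in Aelodon, Ichnellus, Ornithellus, and Teloma only — synapomorphy for {Aelodon, Ichnellus, Ornithellus, Teloma}.
nictitating membrane: derived state 'present' in Pachyodon only — an autapomorphy, so it tells us nothing about relationships among taxa.
leaf margin serrate: derived state 'absent' in Aelodon and Ichnellus only — synapomorphy for {Aelodon, Ichnellus}.
All ingroup taxa share the derived state 'present' for asymmetric ears; it defines the ingroup but does not resolve relationships within it.
petiole constricted: derived state 'present' in Aelodon, Ichnellus, and Ornithellus only — synapomorphy for {Aelodon, Ichnellus, Ornithellus}.
Only Cyanis and Pachyodon show the derived state 'absent' for serrated mandibles, supporting them as a clade.
fused pelvic girdle (derived state 'present') is unique to Ornithellus (autapomorphy; uninformative for grouping).
Most parsimonious ingroup topology: ((Cyanis,Pachyodon),(((Aelodon,Ichnellus),Ornithellus),Teloma)).
The clade {Aelodon, Ichnellus, Ornithellus, Teloma} is supported by enlarged canines: its derived state 'absent' occurs in exactly those taxa and in no other taxon (including the outgroup).

enlarged canines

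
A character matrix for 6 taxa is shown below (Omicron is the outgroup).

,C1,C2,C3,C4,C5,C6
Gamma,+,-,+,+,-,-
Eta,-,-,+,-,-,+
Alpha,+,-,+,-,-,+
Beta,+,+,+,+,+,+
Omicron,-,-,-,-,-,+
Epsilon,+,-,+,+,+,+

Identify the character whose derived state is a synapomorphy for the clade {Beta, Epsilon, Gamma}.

Character polarity is set by the outgroup: the derived state is whichever differs from the outgroup's state, so for C6 the derived state is '-', and for the remaining characters it is '+'.
Only Alpha, Beta, Epsilon, and Gamma show the derived state '+' for C1, supporting them as a clade.
C2: derived state '+' in Beta only — an autapomorphy, so it tells us nothing about relationships among taxa.
C3 (derived state '+') is shared by all ingroup taxa — unites the whole ingroup.
Only Beta, Epsilon, and Gamma show the derived state '+' for C4, supporting them as a clade.
C5: derived state '+' in Beta and Epsilon only — synapomorphy for {Beta, Epsilon}.
C6 (derived state '-') is unique to Gamma (autapomorphy; uninformative for grouping).
Most parsimonious ingroup topology: (((Gamma,(Epsilon,Beta)),Alpha),Eta).
The clade {Beta, Epsilon, Gamma} is supported by C4: its derived state '+' occurs in exactly those taxa and in no other taxon (including the outgroup).

C4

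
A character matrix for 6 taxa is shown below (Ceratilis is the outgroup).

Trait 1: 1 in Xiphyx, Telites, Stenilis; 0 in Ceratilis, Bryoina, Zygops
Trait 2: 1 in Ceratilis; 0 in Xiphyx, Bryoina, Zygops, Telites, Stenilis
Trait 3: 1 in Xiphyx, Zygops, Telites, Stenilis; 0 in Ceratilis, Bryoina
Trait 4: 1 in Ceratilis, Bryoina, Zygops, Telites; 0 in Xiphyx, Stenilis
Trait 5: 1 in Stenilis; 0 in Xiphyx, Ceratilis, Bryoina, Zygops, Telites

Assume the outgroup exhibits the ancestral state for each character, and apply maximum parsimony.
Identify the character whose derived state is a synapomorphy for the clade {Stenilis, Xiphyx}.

Trait 4

Character polarity is set by the outgroup: the derived state is whichever differs from the outgroup's state, so for Trait 2, Trait 4 the derived state is '0', and for the remaining characters it is '1'.
Trait 1 (derived state '1') is shared by Stenilis, Telites, and Xiphyx — a synapomorphy uniting that clade.
Trait 2 (derived state '0') is shared by all ingroup taxa — unites the whole ingroup.
Only Stenilis, Telites, Xiphyx, and Zygops show the derived state '1' for Trait 3, supporting them as a clade.
Only Stenilis and Xiphyx show the derived state '0' for Trait 4, supporting them as a clade.
Trait 5 (derived state '1') is unique to Stenilis (autapomorphy; uninformative for grouping).
Most parsimonious ingroup topology: ((((Stenilis,Xiphyx),Telites),Zygops),Bryoina).
The clade {Stenilis, Xiphyx} is supported by Trait 4: its derived state '0' occurs in exactly those taxa and in no other taxon (including the outgroup).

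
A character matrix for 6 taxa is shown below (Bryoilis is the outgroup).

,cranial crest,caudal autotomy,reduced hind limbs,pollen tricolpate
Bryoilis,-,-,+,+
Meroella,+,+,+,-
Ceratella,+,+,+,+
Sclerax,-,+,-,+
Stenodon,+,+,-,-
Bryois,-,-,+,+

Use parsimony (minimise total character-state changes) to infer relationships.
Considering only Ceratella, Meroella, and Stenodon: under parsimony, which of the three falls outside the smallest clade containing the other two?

Ceratella

Character polarity is set by the outgroup: the derived state is whichever differs from the outgroup's state, so for reduced hind limbs, pollen tricolpate the derived state is '-', and for the remaining characters it is '+'.
Only Ceratella, Meroella, and Stenodon show the derived state '+' for cranial crest, supporting them as a clade.
caudal autotomy: derived state '+' in Ceratella, Meroella, Sclerax, and Stenodon only — synapomorphy for {Ceratella, Meroella, Sclerax, Stenodon}.
reduced hind limbs groups Sclerax and Stenodon, which is incompatible with the clades supported by the remaining characters; treating it as convergent (homoplasy) costs fewer steps than any alternative tree.
Only Meroella and Stenodon show the derived state '-' for pollen tricolpate, supporting them as a clade.
Most parsimonious ingroup topology: ((((Meroella,Stenodon),Ceratella),Sclerax),Bryois).
Meroella and Stenodon share a more recent common ancestor with each other than either does with Ceratella, so Ceratella is the least closely related of the three.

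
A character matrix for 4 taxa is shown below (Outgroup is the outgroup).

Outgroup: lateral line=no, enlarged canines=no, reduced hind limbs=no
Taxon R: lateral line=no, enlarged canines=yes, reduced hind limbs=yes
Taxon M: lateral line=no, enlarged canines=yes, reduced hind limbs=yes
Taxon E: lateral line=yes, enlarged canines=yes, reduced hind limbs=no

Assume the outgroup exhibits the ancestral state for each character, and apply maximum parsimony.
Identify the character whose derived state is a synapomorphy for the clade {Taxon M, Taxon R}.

The outgroup has state 'no' for every character, so 'yes' is the derived state throughout.
lateral line: derived state 'yes' in Taxon E only — an autapomorphy, so it tells us nothing about relationships among taxa.
All ingroup taxa share the derived state 'yes' for enlarged canines; it defines the ingroup but does not resolve relationships within it.
reduced hind limbs: derived state 'yes' in Taxon M and Taxon R only — synapomorphy for {Taxon M, Taxon R}.
Most parsimonious ingroup topology: ((Taxon R,Taxon M),Taxon E).
The clade {Taxon M, Taxon R} is supported by reduced hind limbs: its derived state 'yes' occurs in exactly those taxa and in no other taxon (including the outgroup).

reduced hind limbs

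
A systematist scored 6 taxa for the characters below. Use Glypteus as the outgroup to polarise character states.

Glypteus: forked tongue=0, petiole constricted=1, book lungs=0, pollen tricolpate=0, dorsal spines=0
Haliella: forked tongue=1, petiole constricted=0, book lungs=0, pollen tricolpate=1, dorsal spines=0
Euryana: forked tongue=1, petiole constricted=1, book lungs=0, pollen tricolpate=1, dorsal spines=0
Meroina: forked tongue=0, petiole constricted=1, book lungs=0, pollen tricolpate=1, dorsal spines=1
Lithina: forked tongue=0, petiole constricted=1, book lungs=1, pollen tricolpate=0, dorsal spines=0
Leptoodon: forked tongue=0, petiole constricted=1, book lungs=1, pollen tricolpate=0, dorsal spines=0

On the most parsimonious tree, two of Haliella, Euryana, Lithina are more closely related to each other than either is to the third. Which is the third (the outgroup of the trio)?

Character polarity is set by the outgroup: the derived state is whichever differs from the outgroup's state, so for petiole constricted the derived state is '0', and for the remaining characters it is '1'.
forked tongue (derived state '1') is shared by Euryana and Haliella — a synapomorphy uniting that clade.
petiole constricted: derived state '0' in Haliella only — an autapomorphy, so it tells us nothing about relationships among taxa.
Only Leptoodon and Lithina show the derived state '1' for book lungs, supporting them as a clade.
pollen tricolpate: derived state '1' in Euryana, Haliella, and Meroina only — synapomorphy for {Euryana, Haliella, Meroina}.
dorsal spines (derived state '1') is unique to Meroina (autapomorphy; uninformative for grouping).
Most parsimonious ingroup topology: (((Haliella,Euryana),Meroina),(Lithina,Leptoodon)).
Euryana and Haliella share a more recent common ancestor with each other than either does with Lithina, so Lithina is the least closely related of the three.

Lithina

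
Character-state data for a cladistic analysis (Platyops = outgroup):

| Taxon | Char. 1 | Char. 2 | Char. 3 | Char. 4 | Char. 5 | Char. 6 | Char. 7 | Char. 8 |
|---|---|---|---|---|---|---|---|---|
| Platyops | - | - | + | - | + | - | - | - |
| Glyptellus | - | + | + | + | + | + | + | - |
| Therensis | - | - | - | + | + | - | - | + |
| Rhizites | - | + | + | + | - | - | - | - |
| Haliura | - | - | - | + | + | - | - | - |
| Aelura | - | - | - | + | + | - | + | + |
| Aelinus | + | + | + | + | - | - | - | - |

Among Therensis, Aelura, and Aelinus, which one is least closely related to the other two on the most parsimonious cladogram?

Character polarity is set by the outgroup: the derived state is whichever differs from the outgroup's state, so for Char. 3, Char. 5 the derived state is '-', and for the remaining characters it is '+'.
Char. 1 (derived state '+') is unique to Aelinus (autapomorphy; uninformative for grouping).
Only Aelinus, Glyptellus, and Rhizites show the derived state '+' for Char. 2, supporting them as a clade.
Char. 3 (derived state '-') is shared by Aelura, Haliura, and Therensis — a synapomorphy uniting that clade.
All ingroup taxa share the derived state '+' for Char. 4; it defines the ingroup but does not resolve relationships within it.
Only Aelinus and Rhizites show the derived state '-' for Char. 5, supporting them as a clade.
Char. 6 (derived state '+') is unique to Glyptellus (autapomorphy; uninformative for grouping).
Char. 7 groups Aelura and Glyptellus, which is incompatible with the clades supported by the remaining characters; treating it as convergent (homoplasy) costs fewer steps than any alternative tree.
Char. 8: derived state '+' in Aelura and Therensis only — synapomorphy for {Aelura, Therensis}.
Most parsimonious ingroup topology: ((Glyptellus,(Rhizites,Aelinus)),((Therensis,Aelura),Haliura)).
Therensis and Aelura share a more recent common ancestor with each other than either does with Aelinus, so Aelinus is the least closely related of the three.

Aelinus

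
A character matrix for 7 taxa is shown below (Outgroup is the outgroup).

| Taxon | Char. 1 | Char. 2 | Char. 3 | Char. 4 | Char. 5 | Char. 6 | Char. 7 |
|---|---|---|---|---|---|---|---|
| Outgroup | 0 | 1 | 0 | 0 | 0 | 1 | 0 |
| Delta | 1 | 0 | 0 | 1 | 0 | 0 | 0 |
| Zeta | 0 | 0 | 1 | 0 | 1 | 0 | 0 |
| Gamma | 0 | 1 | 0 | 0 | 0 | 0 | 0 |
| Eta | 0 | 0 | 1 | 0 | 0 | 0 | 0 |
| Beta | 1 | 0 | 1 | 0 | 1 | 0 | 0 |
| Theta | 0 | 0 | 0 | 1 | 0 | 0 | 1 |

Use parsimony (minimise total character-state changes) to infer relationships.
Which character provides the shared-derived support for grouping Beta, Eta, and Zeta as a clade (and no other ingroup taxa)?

Character polarity is set by the outgroup: the derived state is whichever differs from the outgroup's state, so for Char. 2, Char. 6 the derived state is '0', and for the remaining characters it is '1'.
Char. 1 groups Beta and Delta, which is incompatible with the clades supported by the remaining characters; treating it as convergent (homoplasy) costs fewer steps than any alternative tree.
Char. 2: derived state '0' in Beta, Delta, Eta, Theta, and Zeta only — synapomorphy for {Beta, Delta, Eta, Theta, Zeta}.
Char. 3 (derived state '1') is shared by Beta, Eta, and Zeta — a synapomorphy uniting that clade.
Char. 4: derived state '1' in Delta and Theta only — synapomorphy for {Delta, Theta}.
Char. 5: derived state '1' in Beta and Zeta only — synapomorphy for {Beta, Zeta}.
Char. 6 (derived state '0') is shared by all ingroup taxa — unites the whole ingroup.
Char. 7: derived state '1' in Theta only — an autapomorphy, so it tells us nothing about relationships among taxa.
Most parsimonious ingroup topology: (((Eta,(Beta,Zeta)),(Theta,Delta)),Gamma).
The clade {Beta, Eta, Zeta} is supported by Char. 3: its derived state '1' occurs in exactly those taxa and in no other taxon (including the outgroup).

Char. 3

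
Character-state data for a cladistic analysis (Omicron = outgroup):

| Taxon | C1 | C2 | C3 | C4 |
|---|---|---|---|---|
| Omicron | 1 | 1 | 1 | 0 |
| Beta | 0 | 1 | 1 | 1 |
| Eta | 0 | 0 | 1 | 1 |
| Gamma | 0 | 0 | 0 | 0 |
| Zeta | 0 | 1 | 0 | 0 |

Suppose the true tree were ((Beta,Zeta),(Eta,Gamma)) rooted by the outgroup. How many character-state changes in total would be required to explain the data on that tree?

6

Map each character onto ((Beta,Zeta),(Eta,Gamma)) (rooted by Omicron) and count the minimum state changes it requires (Fitch parsimony):
C1: 1; C2: 1; C3: 2; C4: 2.
Total tree length = 6.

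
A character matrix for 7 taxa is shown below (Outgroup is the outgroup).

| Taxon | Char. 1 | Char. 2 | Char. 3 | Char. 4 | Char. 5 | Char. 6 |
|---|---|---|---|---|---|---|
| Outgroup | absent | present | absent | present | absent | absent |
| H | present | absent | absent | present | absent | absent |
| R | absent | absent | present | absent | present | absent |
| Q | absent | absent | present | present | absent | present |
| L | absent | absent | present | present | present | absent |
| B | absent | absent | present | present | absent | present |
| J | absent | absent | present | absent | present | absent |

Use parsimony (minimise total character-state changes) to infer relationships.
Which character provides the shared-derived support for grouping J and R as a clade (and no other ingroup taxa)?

Char. 4

Character polarity is set by the outgroup: the derived state is whichever differs from the outgroup's state, so for Char. 2, Char. 4 the derived state is 'absent', and for the remaining characters it is 'present'.
Char. 1: derived state 'present' in H only — an autapomorphy, so it tells us nothing about relationships among taxa.
Char. 2 (derived state 'absent') is shared by all ingroup taxa — unites the whole ingroup.
Char. 3: derived state 'present' in B, J, L, Q, and R only — synapomorphy for {B, J, L, Q, R}.
Only J and R show the derived state 'absent' for Char. 4, supporting them as a clade.
Char. 5: derived state 'present' in J, L, and R only — synapomorphy for {J, L, R}.
Char. 6: derived state 'present' in B and Q only — synapomorphy for {B, Q}.
Most parsimonious ingroup topology: (H,(((R,J),L),(Q,B))).
The clade {J, R} is supported by Char. 4: its derived state 'absent' occurs in exactly those taxa and in no other taxon (including the outgroup).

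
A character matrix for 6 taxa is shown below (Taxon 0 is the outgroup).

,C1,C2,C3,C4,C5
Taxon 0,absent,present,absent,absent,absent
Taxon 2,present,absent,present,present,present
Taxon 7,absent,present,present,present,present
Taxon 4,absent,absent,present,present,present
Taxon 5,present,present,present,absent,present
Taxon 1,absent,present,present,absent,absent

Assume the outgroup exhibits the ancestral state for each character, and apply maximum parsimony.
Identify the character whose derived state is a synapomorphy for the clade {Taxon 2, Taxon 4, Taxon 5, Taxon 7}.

Character polarity is set by the outgroup: the derived state is whichever differs from the outgroup's state, so for C2 the derived state is 'absent', and for the remaining characters it is 'present'.
C1 (state 'present') occurs in Taxon 2 and Taxon 5 but conflicts with the nesting implied by the other characters — most parsimoniously interpreted as homoplasy.
Only Taxon 2 and Taxon 4 show the derived state 'absent' for C2, supporting them as a clade.
C3 (derived state 'present') is shared by all ingroup taxa — unites the whole ingroup.
Only Taxon 2, Taxon 4, and Taxon 7 show the derived state 'present' for C4, supporting them as a clade.
C5: derived state 'present' in Taxon 2, Taxon 4, Taxon 5, and Taxon 7 only — synapomorphy for {Taxon 2, Taxon 4, Taxon 5, Taxon 7}.
Most parsimonious ingroup topology: (Taxon 1,((Taxon 7,(Taxon 2,Taxon 4)),Taxon 5)).
The clade {Taxon 2, Taxon 4, Taxon 5, Taxon 7} is supported by C5: its derived state 'present' occurs in exactly those taxa and in no other taxon (including the outgroup).

C5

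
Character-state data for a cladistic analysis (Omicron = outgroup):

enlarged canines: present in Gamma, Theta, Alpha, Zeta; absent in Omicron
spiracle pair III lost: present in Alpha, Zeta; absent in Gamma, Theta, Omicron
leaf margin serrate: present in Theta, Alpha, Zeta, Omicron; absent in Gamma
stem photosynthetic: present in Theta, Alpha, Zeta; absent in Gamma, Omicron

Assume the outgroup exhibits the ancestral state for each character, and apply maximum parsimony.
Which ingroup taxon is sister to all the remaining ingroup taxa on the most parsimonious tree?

Character polarity is set by the outgroup: the derived state is whichever differs from the outgroup's state, so for leaf margin serrate the derived state is 'absent', and for the remaining characters it is 'present'.
All ingroup taxa share the derived state 'present' for enlarged canines; it defines the ingroup but does not resolve relationships within it.
spiracle pair III lost (derived state 'present') is shared by Alpha and Zeta — a synapomorphy uniting that clade.
leaf margin serrate (derived state 'absent') is unique to Gamma (autapomorphy; uninformative for grouping).
Only Alpha, Theta, and Zeta show the derived state 'present' for stem photosynthetic, supporting them as a clade.
Most parsimonious ingroup topology: ((Theta,(Zeta,Alpha)),Gamma).
Gamma is sister to the clade containing all other ingroup taxa, so it is the earliest-diverging (most basal) ingroup lineage.

Gamma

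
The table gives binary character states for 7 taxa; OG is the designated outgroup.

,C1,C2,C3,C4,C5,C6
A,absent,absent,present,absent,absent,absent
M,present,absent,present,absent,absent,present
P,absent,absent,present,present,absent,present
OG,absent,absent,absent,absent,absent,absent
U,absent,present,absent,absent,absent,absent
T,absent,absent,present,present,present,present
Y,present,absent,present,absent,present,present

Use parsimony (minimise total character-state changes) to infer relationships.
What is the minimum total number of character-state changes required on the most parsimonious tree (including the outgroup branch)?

7

The outgroup has state 'absent' for every character, so 'present' is the derived state throughout.
Only M and Y show the derived state 'present' for C1, supporting them as a clade.
C2: derived state 'present' in U only — an autapomorphy, so it tells us nothing about relationships among taxa.
C3 (derived state 'present') is shared by A, M, P, T, and Y — a synapomorphy uniting that clade.
Only P and T show the derived state 'present' for C4, supporting them as a clade.
C5 (state 'present') occurs in T and Y but conflicts with the nesting implied by the other characters — most parsimoniously interpreted as homoplasy.
Only M, P, T, and Y show the derived state 'present' for C6, supporting them as a clade.
Most parsimonious ingroup topology: (U,(((M,Y),(T,P)),A)).
Changes per character on this tree: C1: 1; C2: 1; C3: 1; C4: 1; C5: 2; C6: 1.
Total = 7.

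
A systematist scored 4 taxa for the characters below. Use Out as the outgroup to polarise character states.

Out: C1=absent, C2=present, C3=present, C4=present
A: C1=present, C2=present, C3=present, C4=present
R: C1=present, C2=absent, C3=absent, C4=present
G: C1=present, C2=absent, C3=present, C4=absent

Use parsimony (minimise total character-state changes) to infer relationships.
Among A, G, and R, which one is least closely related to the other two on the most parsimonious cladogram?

Character polarity is set by the outgroup: the derived state is whichever differs from the outgroup's state, so for C2, C3, C4 the derived state is 'absent', and for the remaining characters it is 'present'.
C1 (derived state 'present') is shared by all ingroup taxa — unites the whole ingroup.
C2 (derived state 'absent') is shared by G and R — a synapomorphy uniting that clade.
C3 (derived state 'absent') is unique to R (autapomorphy; uninformative for grouping).
C4: derived state 'absent' in G only — an autapomorphy, so it tells us nothing about relationships among taxa.
Most parsimonious ingroup topology: (A,(R,G)).
R and G share a more recent common ancestor with each other than either does with A, so A is the least closely related of the three.

A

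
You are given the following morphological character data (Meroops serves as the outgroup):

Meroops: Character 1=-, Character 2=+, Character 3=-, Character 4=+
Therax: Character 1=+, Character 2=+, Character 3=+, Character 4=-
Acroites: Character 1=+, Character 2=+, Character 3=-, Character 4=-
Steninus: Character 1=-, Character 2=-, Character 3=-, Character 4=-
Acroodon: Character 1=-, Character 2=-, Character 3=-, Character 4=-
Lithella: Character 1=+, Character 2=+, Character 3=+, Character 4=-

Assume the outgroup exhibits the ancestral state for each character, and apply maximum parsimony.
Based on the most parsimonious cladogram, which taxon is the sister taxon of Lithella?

Character polarity is set by the outgroup: the derived state is whichever differs from the outgroup's state, so for Character 2, Character 4 the derived state is '-', and for the remaining characters it is '+'.
Only Acroites, Lithella, and Therax show the derived state '+' for Character 1, supporting them as a clade.
Only Acroodon and Steninus show the derived state '-' for Character 2, supporting them as a clade.
Character 3 (derived state '+') is shared by Lithella and Therax — a synapomorphy uniting that clade.
All ingroup taxa share the derived state '-' for Character 4; it defines the ingroup but does not resolve relationships within it.
Most parsimonious ingroup topology: (((Therax,Lithella),Acroites),(Steninus,Acroodon)).
Lithella and Therax form a cherry on this tree, so they are sister taxa.

Therax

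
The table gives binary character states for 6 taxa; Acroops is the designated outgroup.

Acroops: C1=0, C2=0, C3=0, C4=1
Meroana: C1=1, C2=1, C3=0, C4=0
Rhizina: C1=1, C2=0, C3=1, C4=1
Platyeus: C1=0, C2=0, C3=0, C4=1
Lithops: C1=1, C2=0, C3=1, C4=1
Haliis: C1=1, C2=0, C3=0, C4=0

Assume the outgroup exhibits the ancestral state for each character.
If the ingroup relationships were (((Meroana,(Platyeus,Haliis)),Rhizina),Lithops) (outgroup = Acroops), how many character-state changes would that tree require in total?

7

Map each character onto (((Meroana,(Platyeus,Haliis)),Rhizina),Lithops) (rooted by Acroops) and count the minimum state changes it requires (Fitch parsimony):
C1: 2; C2: 1; C3: 2; C4: 2.
Total tree length = 7.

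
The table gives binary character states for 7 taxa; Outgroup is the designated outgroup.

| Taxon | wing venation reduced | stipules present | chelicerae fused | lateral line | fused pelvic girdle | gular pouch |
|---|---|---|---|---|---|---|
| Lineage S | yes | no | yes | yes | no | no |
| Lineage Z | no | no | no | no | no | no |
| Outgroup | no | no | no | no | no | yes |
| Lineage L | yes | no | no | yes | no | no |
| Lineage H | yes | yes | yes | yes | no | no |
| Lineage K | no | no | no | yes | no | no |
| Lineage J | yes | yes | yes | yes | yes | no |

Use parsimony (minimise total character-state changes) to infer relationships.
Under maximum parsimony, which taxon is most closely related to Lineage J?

Character polarity is set by the outgroup: the derived state is whichever differs from the outgroup's state, so for gular pouch the derived state is 'no', and for the remaining characters it is 'yes'.
wing venation reduced (derived state 'yes') is shared by Lineage H, Lineage J, Lineage L, and Lineage S — a synapomorphy uniting that clade.
stipules present: derived state 'yes' in Lineage H and Lineage J only — synapomorphy for {Lineage H, Lineage J}.
chelicerae fused (derived state 'yes') is shared by Lineage H, Lineage J, and Lineage S — a synapomorphy uniting that clade.
lateral line: derived state 'yes' in Lineage H, Lineage J, Lineage K, Lineage L, and Lineage S only — synapomorphy for {Lineage H, Lineage J, Lineage K, Lineage L, Lineage S}.
fused pelvic girdle: derived state 'yes' in Lineage J only — an autapomorphy, so it tells us nothing about relationships among taxa.
All ingroup taxa share the derived state 'no' for gular pouch; it defines the ingroup but does not resolve relationships within it.
Most parsimonious ingroup topology: (((((Lineage J,Lineage H),Lineage S),Lineage L),Lineage K),Lineage Z).
Lineage J and Lineage H form a cherry on this tree, so they are sister taxa.

Lineage H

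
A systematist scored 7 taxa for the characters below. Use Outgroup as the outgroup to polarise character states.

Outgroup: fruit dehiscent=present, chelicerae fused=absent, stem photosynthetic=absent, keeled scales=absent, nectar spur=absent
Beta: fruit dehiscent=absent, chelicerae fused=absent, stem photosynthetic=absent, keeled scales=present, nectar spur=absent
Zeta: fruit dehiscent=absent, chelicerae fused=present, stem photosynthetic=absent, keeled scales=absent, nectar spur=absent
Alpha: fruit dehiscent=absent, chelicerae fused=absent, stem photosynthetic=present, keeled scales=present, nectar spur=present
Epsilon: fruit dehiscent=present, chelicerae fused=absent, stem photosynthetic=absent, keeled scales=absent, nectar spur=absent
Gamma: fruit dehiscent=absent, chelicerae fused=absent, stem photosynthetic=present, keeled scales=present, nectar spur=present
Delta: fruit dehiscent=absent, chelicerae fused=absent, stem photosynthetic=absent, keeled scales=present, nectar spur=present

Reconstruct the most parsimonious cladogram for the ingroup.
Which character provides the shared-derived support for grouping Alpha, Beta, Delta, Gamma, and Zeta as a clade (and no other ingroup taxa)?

fruit dehiscent

Character polarity is set by the outgroup: the derived state is whichever differs from the outgroup's state, so for fruit dehiscent the derived state is 'absent', and for the remaining characters it is 'present'.
fruit dehiscent: derived state 'absent' in Alpha, Beta, Delta, Gamma, and Zeta only — synapomorphy for {Alpha, Beta, Delta, Gamma, Zeta}.
chelicerae fused: derived state 'present' in Zeta only — an autapomorphy, so it tells us nothing about relationships among taxa.
Only Alpha and Gamma show the derived state 'present' for stem photosynthetic, supporting them as a clade.
Only Alpha, Beta, Delta, and Gamma show the derived state 'present' for keeled scales, supporting them as a clade.
nectar spur: derived state 'present' in Alpha, Delta, and Gamma only — synapomorphy for {Alpha, Delta, Gamma}.
Most parsimonious ingroup topology: (((Beta,((Alpha,Gamma),Delta)),Zeta),Epsilon).
The clade {Alpha, Beta, Delta, Gamma, Zeta} is supported by fruit dehiscent: its derived state 'absent' occurs in exactly those taxa and in no other taxon (including the outgroup).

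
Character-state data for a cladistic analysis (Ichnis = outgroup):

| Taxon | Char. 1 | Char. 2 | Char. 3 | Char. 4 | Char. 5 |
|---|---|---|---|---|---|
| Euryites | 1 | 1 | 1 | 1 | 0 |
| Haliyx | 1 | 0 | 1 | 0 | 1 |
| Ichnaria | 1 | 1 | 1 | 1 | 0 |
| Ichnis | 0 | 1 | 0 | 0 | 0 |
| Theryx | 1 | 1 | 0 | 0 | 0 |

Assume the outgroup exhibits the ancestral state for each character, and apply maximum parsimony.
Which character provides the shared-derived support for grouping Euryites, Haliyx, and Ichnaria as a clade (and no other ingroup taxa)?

Character polarity is set by the outgroup: the derived state is whichever differs from the outgroup's state, so for Char. 2 the derived state is '0', and for the remaining characters it is '1'.
Char. 1 (derived state '1') is shared by all ingroup taxa — unites the whole ingroup.
Char. 2 (derived state '0') is unique to Haliyx (autapomorphy; uninformative for grouping).
Only Euryites, Haliyx, and Ichnaria show the derived state '1' for Char. 3, supporting them as a clade.
Char. 4: derived state '1' in Euryites and Ichnaria only — synapomorphy for {Euryites, Ichnaria}.
Char. 5 (derived state '1') is unique to Haliyx (autapomorphy; uninformative for grouping).
Most parsimonious ingroup topology: (((Ichnaria,Euryites),Haliyx),Theryx).
The clade {Euryites, Haliyx, Ichnaria} is supported by Char. 3: its derived state '1' occurs in exactly those taxa and in no other taxon (including the outgroup).

Char. 3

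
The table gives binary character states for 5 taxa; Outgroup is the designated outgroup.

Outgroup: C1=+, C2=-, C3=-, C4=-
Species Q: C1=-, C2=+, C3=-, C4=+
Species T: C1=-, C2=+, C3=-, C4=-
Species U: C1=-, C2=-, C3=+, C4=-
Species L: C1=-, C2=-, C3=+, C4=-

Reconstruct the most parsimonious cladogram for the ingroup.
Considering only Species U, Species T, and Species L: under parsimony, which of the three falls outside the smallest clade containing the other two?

Species T

Character polarity is set by the outgroup: the derived state is whichever differs from the outgroup's state, so for C1 the derived state is '-', and for the remaining characters it is '+'.
C1 (derived state '-') is shared by all ingroup taxa — unites the whole ingroup.
C2 (derived state '+') is shared by Species Q and Species T — a synapomorphy uniting that clade.
Only Species L and Species U show the derived state '+' for C3, supporting them as a clade.
C4: derived state '+' in Species Q only — an autapomorphy, so it tells us nothing about relationships among taxa.
Most parsimonious ingroup topology: ((Species Q,Species T),(Species U,Species L)).
Species U and Species L share a more recent common ancestor with each other than either does with Species T, so Species T is the least closely related of the three.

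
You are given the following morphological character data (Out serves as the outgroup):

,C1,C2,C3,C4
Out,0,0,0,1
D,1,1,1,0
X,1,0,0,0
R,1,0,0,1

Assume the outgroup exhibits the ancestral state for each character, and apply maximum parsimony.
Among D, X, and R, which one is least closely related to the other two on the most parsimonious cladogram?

Character polarity is set by the outgroup: the derived state is whichever differs from the outgroup's state, so for C4 the derived state is '0', and for the remaining characters it is '1'.
C1 (derived state '1') is shared by all ingroup taxa — unites the whole ingroup.
C2 (derived state '1') is unique to D (autapomorphy; uninformative for grouping).
C3 (derived state '1') is unique to D (autapomorphy; uninformative for grouping).
C4: derived state '0' in D and X only — synapomorphy for {D, X}.
Most parsimonious ingroup topology: ((D,X),R).
D and X share a more recent common ancestor with each other than either does with R, so R is the least closely related of the three.

R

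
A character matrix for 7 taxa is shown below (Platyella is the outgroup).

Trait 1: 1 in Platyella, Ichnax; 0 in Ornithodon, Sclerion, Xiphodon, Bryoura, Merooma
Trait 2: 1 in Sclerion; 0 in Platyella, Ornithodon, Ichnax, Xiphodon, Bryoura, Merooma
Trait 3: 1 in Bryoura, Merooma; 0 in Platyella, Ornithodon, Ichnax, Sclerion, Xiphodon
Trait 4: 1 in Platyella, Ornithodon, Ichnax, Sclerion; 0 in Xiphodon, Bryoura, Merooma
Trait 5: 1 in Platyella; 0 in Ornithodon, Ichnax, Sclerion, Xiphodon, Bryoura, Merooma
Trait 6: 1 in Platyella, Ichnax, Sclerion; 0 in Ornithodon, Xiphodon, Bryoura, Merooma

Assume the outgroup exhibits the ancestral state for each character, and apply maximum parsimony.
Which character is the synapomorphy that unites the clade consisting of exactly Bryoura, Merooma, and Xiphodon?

Character polarity is set by the outgroup: the derived state is whichever differs from the outgroup's state, so for Trait 1, Trait 4, Trait 5, Trait 6 the derived state is '0', and for the remaining characters it is '1'.
Trait 1: derived state '0' in Bryoura, Merooma, Ornithodon, Sclerion, and Xiphodon only — synapomorphy for {Bryoura, Merooma, Ornithodon, Sclerion, Xiphodon}.
Trait 2 (derived state '1') is unique to Sclerion (autapomorphy; uninformative for grouping).
Trait 3 (derived state '1') is shared by Bryoura and Merooma — a synapomorphy uniting that clade.
Only Bryoura, Merooma, and Xiphodon show the derived state '0' for Trait 4, supporting them as a clade.
All ingroup taxa share the derived state '0' for Trait 5; it defines the ingroup but does not resolve relationships within it.
Only Bryoura, Merooma, Ornithodon, and Xiphodon show the derived state '0' for Trait 6, supporting them as a clade.
Most parsimonious ingroup topology: (((Ornithodon,(Xiphodon,(Bryoura,Merooma))),Sclerion),Ichnax).
The clade {Bryoura, Merooma, Xiphodon} is supported by Trait 4: its derived state '0' occurs in exactly those taxa and in no other taxon (including the outgroup).

Trait 4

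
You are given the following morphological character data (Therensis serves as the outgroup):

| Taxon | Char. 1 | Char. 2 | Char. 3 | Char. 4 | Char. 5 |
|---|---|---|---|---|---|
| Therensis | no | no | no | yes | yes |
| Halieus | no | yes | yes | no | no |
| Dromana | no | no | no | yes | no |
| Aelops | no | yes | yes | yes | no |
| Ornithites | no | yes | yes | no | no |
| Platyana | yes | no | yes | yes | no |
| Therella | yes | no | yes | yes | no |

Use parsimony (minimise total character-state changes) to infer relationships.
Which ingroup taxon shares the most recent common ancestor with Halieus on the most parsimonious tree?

Ornithites

Character polarity is set by the outgroup: the derived state is whichever differs from the outgroup's state, so for Char. 4, Char. 5 the derived state is 'no', and for the remaining characters it is 'yes'.
Char. 1: derived state 'yes' in Platyana and Therella only — synapomorphy for {Platyana, Therella}.
Char. 2: derived state 'yes' in Aelops, Halieus, and Ornithites only — synapomorphy for {Aelops, Halieus, Ornithites}.
Char. 3 (derived state 'yes') is shared by Aelops, Halieus, Ornithites, Platyana, and Therella — a synapomorphy uniting that clade.
Char. 4: derived state 'no' in Halieus and Ornithites only — synapomorphy for {Halieus, Ornithites}.
Char. 5 (derived state 'no') is shared by all ingroup taxa — unites the whole ingroup.
Most parsimonious ingroup topology: ((((Halieus,Ornithites),Aelops),(Platyana,Therella)),Dromana).
Halieus and Ornithites form a cherry on this tree, so they are sister taxa.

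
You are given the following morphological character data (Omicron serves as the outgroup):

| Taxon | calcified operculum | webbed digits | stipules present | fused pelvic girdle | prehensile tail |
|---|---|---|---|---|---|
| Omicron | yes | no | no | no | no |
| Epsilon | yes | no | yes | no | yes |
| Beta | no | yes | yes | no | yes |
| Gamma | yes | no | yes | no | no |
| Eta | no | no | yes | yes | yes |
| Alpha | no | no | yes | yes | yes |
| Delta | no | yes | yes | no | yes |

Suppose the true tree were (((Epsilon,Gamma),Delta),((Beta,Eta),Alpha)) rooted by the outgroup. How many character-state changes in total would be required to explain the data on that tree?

9

Map each character onto (((Epsilon,Gamma),Delta),((Beta,Eta),Alpha)) (rooted by Omicron) and count the minimum state changes it requires (Fitch parsimony):
calcified operculum: 2; webbed digits: 2; stipules present: 1; fused pelvic girdle: 2; prehensile tail: 2.
Total tree length = 9.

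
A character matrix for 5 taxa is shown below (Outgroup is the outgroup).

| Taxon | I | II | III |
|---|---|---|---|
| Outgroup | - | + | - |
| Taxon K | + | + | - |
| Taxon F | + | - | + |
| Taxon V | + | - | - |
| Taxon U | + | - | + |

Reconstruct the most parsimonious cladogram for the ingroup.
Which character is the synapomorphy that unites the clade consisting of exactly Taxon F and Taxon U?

Character polarity is set by the outgroup: the derived state is whichever differs from the outgroup's state, so for II the derived state is '-', and for the remaining characters it is '+'.
I (derived state '+') is shared by all ingroup taxa — unites the whole ingroup.
II: derived state '-' in Taxon F, Taxon U, and Taxon V only — synapomorphy for {Taxon F, Taxon U, Taxon V}.
III (derived state '+') is shared by Taxon F and Taxon U — a synapomorphy uniting that clade.
Most parsimonious ingroup topology: (Taxon K,((Taxon F,Taxon U),Taxon V)).
The clade {Taxon F, Taxon U} is supported by III: its derived state '+' occurs in exactly those taxa and in no other taxon (including the outgroup).

III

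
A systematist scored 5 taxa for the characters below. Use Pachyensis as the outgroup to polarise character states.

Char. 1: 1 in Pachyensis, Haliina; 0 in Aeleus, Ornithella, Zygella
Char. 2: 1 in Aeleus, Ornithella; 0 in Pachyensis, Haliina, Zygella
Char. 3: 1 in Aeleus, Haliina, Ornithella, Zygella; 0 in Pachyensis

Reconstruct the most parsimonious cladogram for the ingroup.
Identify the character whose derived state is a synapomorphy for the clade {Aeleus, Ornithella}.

Char. 2

Character polarity is set by the outgroup: the derived state is whichever differs from the outgroup's state, so for Char. 1 the derived state is '0', and for the remaining characters it is '1'.
Char. 1: derived state '0' in Aeleus, Ornithella, and Zygella only — synapomorphy for {Aeleus, Ornithella, Zygella}.
Char. 2: derived state '1' in Aeleus and Ornithella only — synapomorphy for {Aeleus, Ornithella}.
Char. 3 (derived state '1') is shared by all ingroup taxa — unites the whole ingroup.
Most parsimonious ingroup topology: (((Aeleus,Ornithella),Zygella),Haliina).
The clade {Aeleus, Ornithella} is supported by Char. 2: its derived state '1' occurs in exactly those taxa and in no other taxon (including the outgroup).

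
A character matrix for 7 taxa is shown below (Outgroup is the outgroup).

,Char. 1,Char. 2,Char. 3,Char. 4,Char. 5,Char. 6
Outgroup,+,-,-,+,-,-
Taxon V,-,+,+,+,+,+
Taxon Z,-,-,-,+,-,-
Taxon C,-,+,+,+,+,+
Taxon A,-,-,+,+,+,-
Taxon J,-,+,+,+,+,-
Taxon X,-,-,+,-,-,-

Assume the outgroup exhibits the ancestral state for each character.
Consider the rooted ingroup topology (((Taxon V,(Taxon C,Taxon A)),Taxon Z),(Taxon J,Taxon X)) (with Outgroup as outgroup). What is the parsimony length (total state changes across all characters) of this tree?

Map each character onto (((Taxon V,(Taxon C,Taxon A)),Taxon Z),(Taxon J,Taxon X)) (rooted by Outgroup) and count the minimum state changes it requires (Fitch parsimony):
Char. 1: 1; Char. 2: 3; Char. 3: 2; Char. 4: 1; Char. 5: 2; Char. 6: 2.
Total tree length = 11.

11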